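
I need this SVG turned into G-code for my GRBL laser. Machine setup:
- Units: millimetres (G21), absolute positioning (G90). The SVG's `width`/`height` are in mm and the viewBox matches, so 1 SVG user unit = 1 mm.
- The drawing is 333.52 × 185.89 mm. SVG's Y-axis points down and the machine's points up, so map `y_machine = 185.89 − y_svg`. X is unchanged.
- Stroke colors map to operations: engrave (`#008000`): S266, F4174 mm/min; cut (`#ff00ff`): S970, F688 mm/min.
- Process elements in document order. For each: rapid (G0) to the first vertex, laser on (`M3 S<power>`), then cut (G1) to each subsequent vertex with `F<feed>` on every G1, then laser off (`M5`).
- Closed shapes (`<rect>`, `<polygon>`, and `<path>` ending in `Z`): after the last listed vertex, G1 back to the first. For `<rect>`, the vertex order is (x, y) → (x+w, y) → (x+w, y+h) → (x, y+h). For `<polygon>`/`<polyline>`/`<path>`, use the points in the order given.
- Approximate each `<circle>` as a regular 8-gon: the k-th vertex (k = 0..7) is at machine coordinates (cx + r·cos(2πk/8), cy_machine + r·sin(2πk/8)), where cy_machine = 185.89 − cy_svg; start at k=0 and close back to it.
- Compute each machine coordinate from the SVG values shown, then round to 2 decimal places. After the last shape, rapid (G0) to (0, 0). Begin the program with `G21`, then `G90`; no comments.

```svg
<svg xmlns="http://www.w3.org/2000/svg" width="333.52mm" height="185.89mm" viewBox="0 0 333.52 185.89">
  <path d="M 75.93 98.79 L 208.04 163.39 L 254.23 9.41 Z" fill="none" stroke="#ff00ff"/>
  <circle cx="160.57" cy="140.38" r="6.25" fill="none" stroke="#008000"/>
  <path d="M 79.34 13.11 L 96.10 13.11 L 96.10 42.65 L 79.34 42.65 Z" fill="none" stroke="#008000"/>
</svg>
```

viewBox `0 0 333.52 185.89` with mm width/height → 1 unit = 1 mm. Flip: y_m = 185.89 − y_svg.

**Shape 1** — `<path>` closed polygon, stroke `#ff00ff` → cut (S970, F688). Machine vertices: (75.93,87.10) → (208.04,22.50) → (254.23,176.48) → (75.93,87.10). Closed: final G1 returns to the first vertex.

**Shape 2** — `<circle>` circle, stroke `#008000` → engrave (S266, F4174). Machine vertices: (166.82,45.51) → (164.99,49.93) → (160.57,51.76) → (156.15,49.93) → (154.32,45.51) → (156.15,41.09) → (160.57,39.26) → (164.99,41.09) → (166.82,45.51). Closed: final G1 returns to the first vertex.

**Shape 3** — `<path>` rectangle, stroke `#008000` → engrave (S266, F4174). Machine vertices: (79.34,172.78) → (96.10,172.78) → (96.10,143.24) → (79.34,143.24) → (79.34,172.78). Closed: final G1 returns to the first vertex.

G21
G90
G0 X75.93 Y87.10
M3 S970
G1 X208.04 Y22.50 F688
G1 X254.23 Y176.48 F688
G1 X75.93 Y87.10 F688
M5
G0 X166.82 Y45.51
M3 S266
G1 X164.99 Y49.93 F4174
G1 X160.57 Y51.76 F4174
G1 X156.15 Y49.93 F4174
G1 X154.32 Y45.51 F4174
G1 X156.15 Y41.09 F4174
G1 X160.57 Y39.26 F4174
G1 X164.99 Y41.09 F4174
G1 X166.82 Y45.51 F4174
M5
G0 X79.34 Y172.78
M3 S266
G1 X96.10 Y172.78 F4174
G1 X96.10 Y143.24 F4174
G1 X79.34 Y143.24 F4174
G1 X79.34 Y172.78 F4174
M5
G0 X0.00 Y0.00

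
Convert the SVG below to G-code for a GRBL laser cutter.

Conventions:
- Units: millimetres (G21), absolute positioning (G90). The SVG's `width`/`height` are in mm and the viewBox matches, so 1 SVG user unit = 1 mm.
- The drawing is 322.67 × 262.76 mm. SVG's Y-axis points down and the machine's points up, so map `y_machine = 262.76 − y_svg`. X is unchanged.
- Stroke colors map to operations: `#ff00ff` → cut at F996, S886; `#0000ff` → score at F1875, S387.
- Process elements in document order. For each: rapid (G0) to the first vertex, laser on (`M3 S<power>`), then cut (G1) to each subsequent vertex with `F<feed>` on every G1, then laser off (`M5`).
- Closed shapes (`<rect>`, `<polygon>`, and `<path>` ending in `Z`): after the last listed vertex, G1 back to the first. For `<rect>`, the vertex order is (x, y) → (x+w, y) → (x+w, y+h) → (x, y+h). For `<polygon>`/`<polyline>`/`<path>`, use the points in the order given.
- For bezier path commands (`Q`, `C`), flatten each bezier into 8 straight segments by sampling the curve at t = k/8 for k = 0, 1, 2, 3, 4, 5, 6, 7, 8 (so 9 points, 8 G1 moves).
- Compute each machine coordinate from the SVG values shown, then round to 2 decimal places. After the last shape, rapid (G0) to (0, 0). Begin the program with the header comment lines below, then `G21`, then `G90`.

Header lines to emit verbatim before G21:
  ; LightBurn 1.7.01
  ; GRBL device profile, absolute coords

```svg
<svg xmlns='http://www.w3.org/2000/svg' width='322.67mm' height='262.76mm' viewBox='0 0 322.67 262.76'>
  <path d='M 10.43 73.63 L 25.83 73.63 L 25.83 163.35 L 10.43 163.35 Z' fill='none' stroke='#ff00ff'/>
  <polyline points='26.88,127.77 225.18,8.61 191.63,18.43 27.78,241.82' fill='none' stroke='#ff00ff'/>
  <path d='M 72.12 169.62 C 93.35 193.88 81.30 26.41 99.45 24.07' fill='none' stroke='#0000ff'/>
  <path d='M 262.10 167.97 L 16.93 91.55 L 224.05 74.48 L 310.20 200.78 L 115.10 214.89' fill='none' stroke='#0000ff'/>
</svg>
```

; LightBurn 1.7.01
; GRBL device profile, absolute coords
G21
G90
G0 X10.43 Y189.13
M3 S886
G1 X25.83 Y189.13 F996
G1 X25.83 Y99.41 F996
G1 X10.43 Y99.41 F996
G1 X10.43 Y189.13 F996
M5
G0 X26.88 Y134.99
M3 S886
G1 X225.18 Y254.15 F996
G1 X191.63 Y244.33 F996
G1 X27.78 Y20.94 F996
M5
G0 X72.12 Y93.14
M3 S387
G1 X78.65 Y92.33 F1875
G1 X82.79 Y105.32 F1875
G1 X85.31 Y127.91 F1875
G1 X86.94 Y155.94 F1875
G1 X88.42 Y185.21 F1875
G1 X90.51 Y211.55 F1875
G1 X93.94 Y230.77 F1875
G1 X99.45 Y238.69 F1875
M5
G0 X262.10 Y94.79
M3 S387
G1 X16.93 Y171.21 F1875
G1 X224.05 Y188.28 F1875
G1 X310.20 Y61.98 F1875
G1 X115.10 Y47.87 F1875
M5
G0 X0.00 Y0.00

Since the viewBox matches the mm dimensions, user units are millimetres directly. The only transform is the Y-flip y_m = 262.76 − y_svg.

Shape 1 is a rectangle drawn with `<path>`. Its stroke #ff00ff means cut at S886, F996. After flipping Y the toolpath is (10.43,189.13) → (25.83,189.13) → (25.83,99.41) → (10.43,99.41) → (10.43,189.13), returning to the start.

Shape 2 is a open polyline drawn with `<polyline>`. Its stroke #ff00ff means cut at S886, F996. After flipping Y the toolpath is (26.88,134.99) → (225.18,254.15) → (191.63,244.33) → (27.78,20.94).

Shape 3 is a cubic bezier drawn with `<path>`. Its stroke #0000ff means score at S387, F1875. After flipping Y the toolpath is (72.12,93.14) → (78.65,92.33) → (82.79,105.32) → (85.31,127.91) → (86.94,155.94) → (88.42,185.21) → (90.51,211.55) → (93.94,230.77) → (99.45,238.69).

Shape 4 is a open polyline drawn with `<path>`. Its stroke #0000ff means score at S387, F1875. After flipping Y the toolpath is (262.10,94.79) → (16.93,171.21) → (224.05,188.28) → (310.20,61.98) → (115.10,47.87).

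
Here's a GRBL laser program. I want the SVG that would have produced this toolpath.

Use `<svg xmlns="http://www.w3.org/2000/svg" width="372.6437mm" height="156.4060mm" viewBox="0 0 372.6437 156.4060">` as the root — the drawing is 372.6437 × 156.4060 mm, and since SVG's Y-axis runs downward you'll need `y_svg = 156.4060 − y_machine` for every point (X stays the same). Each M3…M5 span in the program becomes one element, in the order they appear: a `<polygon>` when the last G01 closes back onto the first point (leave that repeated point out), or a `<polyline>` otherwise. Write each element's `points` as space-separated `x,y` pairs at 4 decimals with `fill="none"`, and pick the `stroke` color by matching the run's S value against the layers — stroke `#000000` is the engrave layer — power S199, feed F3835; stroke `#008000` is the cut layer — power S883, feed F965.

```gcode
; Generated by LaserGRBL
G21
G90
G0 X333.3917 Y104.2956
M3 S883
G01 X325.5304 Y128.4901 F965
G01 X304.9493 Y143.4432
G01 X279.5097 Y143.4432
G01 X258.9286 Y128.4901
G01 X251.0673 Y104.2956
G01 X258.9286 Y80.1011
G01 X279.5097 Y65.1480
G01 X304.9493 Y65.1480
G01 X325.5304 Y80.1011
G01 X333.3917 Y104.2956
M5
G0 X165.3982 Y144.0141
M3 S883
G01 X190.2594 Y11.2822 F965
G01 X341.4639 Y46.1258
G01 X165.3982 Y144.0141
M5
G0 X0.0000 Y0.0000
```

Each laser-on run becomes one SVG element. Flip Y back into SVG space with y_svg = 156.4060 − y_machine. Every run uses S883, so all elements get stroke `#008000` (cut).

Run 1: The run returns to its start, so emit a `<polygon>` with points (Y-flipped): 333.3917,52.1104 325.5304,27.9159 304.9493,12.9628 279.5097,12.9628 258.9286,27.9159 251.0673,52.1104 258.9286,76.3049 279.5097,91.2580 304.9493,91.2580 325.5304,76.3049.

Run 2: The run returns to its start, so emit a `<polygon>` with points (Y-flipped): 165.3982,12.3919 190.2594,145.1238 341.4639,110.2802.

<svg xmlns="http://www.w3.org/2000/svg" width="372.6437mm" height="156.4060mm" viewBox="0 0 372.6437 156.4060">
  <polygon points="333.3917,52.1104 325.5304,27.9159 304.9493,12.9628 279.5097,12.9628 258.9286,27.9159 251.0673,52.1104 258.9286,76.3049 279.5097,91.2580 304.9493,91.2580 325.5304,76.3049" fill="none" stroke="#008000"/>
  <polygon points="165.3982,12.3919 190.2594,145.1238 341.4639,110.2802" fill="none" stroke="#008000"/>
</svg>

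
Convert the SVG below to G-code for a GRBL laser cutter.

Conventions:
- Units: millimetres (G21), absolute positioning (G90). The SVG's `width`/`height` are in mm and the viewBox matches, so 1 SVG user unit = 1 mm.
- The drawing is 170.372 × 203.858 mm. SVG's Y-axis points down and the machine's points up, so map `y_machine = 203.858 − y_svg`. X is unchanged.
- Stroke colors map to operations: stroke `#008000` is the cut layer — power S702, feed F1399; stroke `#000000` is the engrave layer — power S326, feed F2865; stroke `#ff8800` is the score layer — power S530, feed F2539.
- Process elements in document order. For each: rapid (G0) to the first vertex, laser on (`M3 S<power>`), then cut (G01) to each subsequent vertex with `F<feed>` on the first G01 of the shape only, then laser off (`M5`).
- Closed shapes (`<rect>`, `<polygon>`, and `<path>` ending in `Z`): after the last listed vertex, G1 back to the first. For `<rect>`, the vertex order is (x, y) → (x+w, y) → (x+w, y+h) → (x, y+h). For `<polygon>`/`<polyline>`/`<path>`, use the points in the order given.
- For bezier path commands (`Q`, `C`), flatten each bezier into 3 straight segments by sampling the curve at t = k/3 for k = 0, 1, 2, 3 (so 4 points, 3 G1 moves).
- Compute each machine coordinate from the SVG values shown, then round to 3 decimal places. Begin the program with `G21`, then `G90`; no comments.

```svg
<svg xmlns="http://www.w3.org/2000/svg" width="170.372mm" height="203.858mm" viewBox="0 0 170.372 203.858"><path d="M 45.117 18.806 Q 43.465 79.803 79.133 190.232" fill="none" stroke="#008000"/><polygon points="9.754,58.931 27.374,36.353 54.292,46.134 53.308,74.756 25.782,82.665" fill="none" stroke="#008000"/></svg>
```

G21
G90
G0 X45.117 Y185.052
M3 S702
G01 X48.162 Y138.895 F1399
G01 X59.501 Y81.753
G01 X79.133 Y13.626
M5
G0 X9.754 Y144.927
M3 S702
G01 X27.374 Y167.505 F1399
G01 X54.292 Y157.724
G01 X53.308 Y129.102
G01 X25.782 Y121.193
G01 X9.754 Y144.927
M5

viewBox `0 0 170.372 203.858` with mm width/height → 1 unit = 1 mm. Flip: y_m = 203.858 − y_svg.

**Shape 1** — `<path>` quadratic bezier, stroke `#008000` → cut (S702, F1399). Control points (SVG): P0=(45.117,18.806), P1=(43.465,79.803), P2=(79.133,190.232); sampled at t=k/3. Machine vertices: (45.117,185.052) → (48.162,138.895) → (59.501,81.753) → (79.133,13.626). Open path.

**Shape 2** — `<polygon>` regular polygon, stroke `#008000` → cut (S702, F1399). Machine vertices: (9.754,144.927) → (27.374,167.505) → (54.292,157.724) → (53.308,129.102) → (25.782,121.193) → (9.754,144.927). Closed: final G1 returns to the first vertex.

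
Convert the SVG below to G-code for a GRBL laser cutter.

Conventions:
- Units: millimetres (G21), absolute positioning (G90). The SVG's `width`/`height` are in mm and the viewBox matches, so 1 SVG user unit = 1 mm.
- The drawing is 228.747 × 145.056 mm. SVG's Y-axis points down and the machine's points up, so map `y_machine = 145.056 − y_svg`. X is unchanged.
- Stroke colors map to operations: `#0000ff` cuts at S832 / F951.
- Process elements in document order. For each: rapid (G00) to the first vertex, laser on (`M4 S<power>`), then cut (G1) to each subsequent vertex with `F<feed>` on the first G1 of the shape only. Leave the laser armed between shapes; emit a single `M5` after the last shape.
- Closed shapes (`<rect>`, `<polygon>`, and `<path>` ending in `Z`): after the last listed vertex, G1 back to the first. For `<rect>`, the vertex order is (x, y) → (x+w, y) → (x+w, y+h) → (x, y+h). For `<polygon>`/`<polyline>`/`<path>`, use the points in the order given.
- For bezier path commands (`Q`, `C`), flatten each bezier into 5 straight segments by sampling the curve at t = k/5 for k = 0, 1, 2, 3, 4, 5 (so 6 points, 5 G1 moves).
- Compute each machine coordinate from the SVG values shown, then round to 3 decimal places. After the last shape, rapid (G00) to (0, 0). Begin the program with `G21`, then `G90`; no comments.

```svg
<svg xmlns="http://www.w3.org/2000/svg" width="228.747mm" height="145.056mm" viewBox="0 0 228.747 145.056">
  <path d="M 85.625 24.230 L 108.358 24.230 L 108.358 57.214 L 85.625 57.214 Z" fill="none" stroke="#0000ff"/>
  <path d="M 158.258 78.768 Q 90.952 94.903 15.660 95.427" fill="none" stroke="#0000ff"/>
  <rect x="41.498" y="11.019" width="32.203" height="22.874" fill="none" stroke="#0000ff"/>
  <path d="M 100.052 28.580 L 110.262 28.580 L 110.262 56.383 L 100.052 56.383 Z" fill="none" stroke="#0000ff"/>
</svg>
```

G21
G90
G00 X85.625 Y120.826
M4 S832
G1 X108.358 Y120.826 F951
G1 X108.358 Y87.842
G1 X85.625 Y87.842
G1 X85.625 Y120.826
G00 X158.258 Y66.288
M4 S832
G1 X131.016 Y60.458 F951
G1 X103.135 Y55.878
G1 X74.616 Y52.546
G1 X45.457 Y50.463
G1 X15.660 Y49.629
G00 X41.498 Y134.037
M4 S832
G1 X73.701 Y134.037 F951
G1 X73.701 Y111.163
G1 X41.498 Y111.163
G1 X41.498 Y134.037
G00 X100.052 Y116.476
M4 S832
G1 X110.262 Y116.476 F951
G1 X110.262 Y88.673
G1 X100.052 Y88.673
G1 X100.052 Y116.476
M5
G00 X0.000 Y0.000

viewBox `0 0 228.747 145.056` with mm width/height → 1 unit = 1 mm. Flip: y_m = 145.056 − y_svg.

**Shape 1** — `<path>` rectangle, stroke `#0000ff` → cut (S832, F951). Machine vertices: (85.625,120.826) → (108.358,120.826) → (108.358,87.842) → (85.625,87.842) → (85.625,120.826). Closed: final G1 returns to the first vertex.

**Shape 2** — `<path>` quadratic bezier, stroke `#0000ff` → cut (S832, F951). Control points (SVG): P0=(158.258,78.768), P1=(90.952,94.903), P2=(15.660,95.427); sampled at t=k/5. Machine vertices: (158.258,66.288) → (131.016,60.458) → (103.135,55.878) → (74.616,52.546) → (45.457,50.463) → (15.660,49.629). Open path.

**Shape 3** — `<rect>` rectangle, stroke `#0000ff` → cut (S832, F951). Machine vertices: (41.498,134.037) → (73.701,134.037) → (73.701,111.163) → (41.498,111.163) → (41.498,134.037). Closed: final G1 returns to the first vertex.

**Shape 4** — `<path>` rectangle, stroke `#0000ff` → cut (S832, F951). Machine vertices: (100.052,116.476) → (110.262,116.476) → (110.262,88.673) → (100.052,88.673) → (100.052,116.476). Closed: final G1 returns to the first vertex.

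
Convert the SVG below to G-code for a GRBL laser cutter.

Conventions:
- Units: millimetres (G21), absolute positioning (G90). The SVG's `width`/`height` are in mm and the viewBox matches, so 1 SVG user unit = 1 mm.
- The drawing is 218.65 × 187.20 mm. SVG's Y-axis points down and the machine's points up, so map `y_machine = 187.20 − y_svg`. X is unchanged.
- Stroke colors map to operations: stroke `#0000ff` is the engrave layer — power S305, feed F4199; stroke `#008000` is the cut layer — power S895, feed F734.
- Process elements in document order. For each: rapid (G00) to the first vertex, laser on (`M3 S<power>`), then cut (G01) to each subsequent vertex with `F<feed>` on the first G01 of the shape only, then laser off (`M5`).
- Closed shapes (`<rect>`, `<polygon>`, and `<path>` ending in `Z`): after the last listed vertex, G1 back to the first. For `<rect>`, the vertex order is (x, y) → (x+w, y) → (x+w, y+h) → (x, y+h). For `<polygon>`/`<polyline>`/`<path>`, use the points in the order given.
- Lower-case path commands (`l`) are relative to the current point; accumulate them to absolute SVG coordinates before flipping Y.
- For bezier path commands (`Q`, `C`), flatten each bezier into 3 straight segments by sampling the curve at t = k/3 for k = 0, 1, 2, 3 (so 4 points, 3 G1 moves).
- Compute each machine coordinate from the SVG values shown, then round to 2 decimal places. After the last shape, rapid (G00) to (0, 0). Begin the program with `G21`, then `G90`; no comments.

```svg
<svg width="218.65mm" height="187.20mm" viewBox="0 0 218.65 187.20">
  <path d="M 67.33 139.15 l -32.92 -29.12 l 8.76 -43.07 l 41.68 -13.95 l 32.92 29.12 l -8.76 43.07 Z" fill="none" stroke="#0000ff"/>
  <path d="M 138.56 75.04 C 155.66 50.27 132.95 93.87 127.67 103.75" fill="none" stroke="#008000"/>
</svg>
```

viewBox `0 0 218.65 187.20` with mm width/height → 1 unit = 1 mm. Flip: y_m = 187.20 − y_svg.

**Shape 1** — `<path>` regular polygon, stroke `#0000ff` → engrave (S305, F4199). Machine vertices: (67.33,48.05) → (34.41,77.17) → (43.17,120.24) → (84.85,134.19) → (117.77,105.07) → (109.01,62.00) → (67.33,48.05). Closed: final G1 returns to the first vertex.

**Shape 2** — `<path>` cubic bezier, stroke `#008000` → cut (S895, F734). Control points (SVG): P0=(138.56,75.04), P1=(155.66,50.27), P2=(132.95,93.87), P3=(127.67,103.75); sampled at t=k/3. Machine vertices: (138.56,112.16) → (144.51,117.92) → (136.64,100.79) → (127.67,83.45). Open path.

G21
G90
G00 X67.33 Y48.05
M3 S305
G01 X34.41 Y77.17 F4199
G01 X43.17 Y120.24
G01 X84.85 Y134.19
G01 X117.77 Y105.07
G01 X109.01 Y62.00
G01 X67.33 Y48.05
M5
G00 X138.56 Y112.16
M3 S895
G01 X144.51 Y117.92 F734
G01 X136.64 Y100.79
G01 X127.67 Y83.45
M5
G00 X0.00 Y0.00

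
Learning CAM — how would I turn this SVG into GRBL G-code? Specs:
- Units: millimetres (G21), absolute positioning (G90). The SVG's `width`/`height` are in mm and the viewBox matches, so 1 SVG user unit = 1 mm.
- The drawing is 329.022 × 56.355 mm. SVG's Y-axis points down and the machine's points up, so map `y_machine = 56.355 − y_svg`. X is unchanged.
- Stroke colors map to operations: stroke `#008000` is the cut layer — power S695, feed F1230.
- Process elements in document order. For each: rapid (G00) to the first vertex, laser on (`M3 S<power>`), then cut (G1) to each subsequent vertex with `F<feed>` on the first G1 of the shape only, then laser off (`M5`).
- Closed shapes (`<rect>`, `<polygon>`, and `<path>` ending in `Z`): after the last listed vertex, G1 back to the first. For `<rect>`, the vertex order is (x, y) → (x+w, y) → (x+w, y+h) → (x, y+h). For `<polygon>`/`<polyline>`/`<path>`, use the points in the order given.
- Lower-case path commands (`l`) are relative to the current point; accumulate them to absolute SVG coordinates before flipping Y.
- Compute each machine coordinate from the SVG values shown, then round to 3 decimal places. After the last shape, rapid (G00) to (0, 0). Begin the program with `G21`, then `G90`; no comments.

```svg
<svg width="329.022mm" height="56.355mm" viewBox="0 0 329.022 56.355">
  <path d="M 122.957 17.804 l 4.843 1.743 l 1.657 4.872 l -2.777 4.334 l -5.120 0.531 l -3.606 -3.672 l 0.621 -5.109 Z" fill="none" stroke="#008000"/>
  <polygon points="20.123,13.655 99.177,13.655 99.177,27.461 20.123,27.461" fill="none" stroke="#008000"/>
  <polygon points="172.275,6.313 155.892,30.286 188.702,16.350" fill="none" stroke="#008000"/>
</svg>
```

viewBox `0 0 329.022 56.355` with mm width/height → 1 unit = 1 mm. Flip: y_m = 56.355 − y_svg.

**Shape 1** — `<path>` regular polygon, stroke `#008000` → cut (S695, F1230). Machine vertices: (122.957,38.551) → (127.800,36.808) → (129.457,31.936) → (126.680,27.602) → (121.560,27.071) → (117.954,30.743) → (118.575,35.852) → (122.957,38.551). Closed: final G1 returns to the first vertex.

**Shape 2** — `<polygon>` rectangle, stroke `#008000` → cut (S695, F1230). Machine vertices: (20.123,42.700) → (99.177,42.700) → (99.177,28.894) → (20.123,28.894) → (20.123,42.700). Closed: final G1 returns to the first vertex.

**Shape 3** — `<polygon>` closed polygon, stroke `#008000` → cut (S695, F1230). Machine vertices: (172.275,50.042) → (155.892,26.069) → (188.702,40.005) → (172.275,50.042). Closed: final G1 returns to the first vertex.

G21
G90
G00 X122.957 Y38.551
M3 S695
G1 X127.800 Y36.808 F1230
G1 X129.457 Y31.936
G1 X126.680 Y27.602
G1 X121.560 Y27.071
G1 X117.954 Y30.743
G1 X118.575 Y35.852
G1 X122.957 Y38.551
M5
G00 X20.123 Y42.700
M3 S695
G1 X99.177 Y42.700 F1230
G1 X99.177 Y28.894
G1 X20.123 Y28.894
G1 X20.123 Y42.700
M5
G00 X172.275 Y50.042
M3 S695
G1 X155.892 Y26.069 F1230
G1 X188.702 Y40.005
G1 X172.275 Y50.042
M5
G00 X0.000 Y0.000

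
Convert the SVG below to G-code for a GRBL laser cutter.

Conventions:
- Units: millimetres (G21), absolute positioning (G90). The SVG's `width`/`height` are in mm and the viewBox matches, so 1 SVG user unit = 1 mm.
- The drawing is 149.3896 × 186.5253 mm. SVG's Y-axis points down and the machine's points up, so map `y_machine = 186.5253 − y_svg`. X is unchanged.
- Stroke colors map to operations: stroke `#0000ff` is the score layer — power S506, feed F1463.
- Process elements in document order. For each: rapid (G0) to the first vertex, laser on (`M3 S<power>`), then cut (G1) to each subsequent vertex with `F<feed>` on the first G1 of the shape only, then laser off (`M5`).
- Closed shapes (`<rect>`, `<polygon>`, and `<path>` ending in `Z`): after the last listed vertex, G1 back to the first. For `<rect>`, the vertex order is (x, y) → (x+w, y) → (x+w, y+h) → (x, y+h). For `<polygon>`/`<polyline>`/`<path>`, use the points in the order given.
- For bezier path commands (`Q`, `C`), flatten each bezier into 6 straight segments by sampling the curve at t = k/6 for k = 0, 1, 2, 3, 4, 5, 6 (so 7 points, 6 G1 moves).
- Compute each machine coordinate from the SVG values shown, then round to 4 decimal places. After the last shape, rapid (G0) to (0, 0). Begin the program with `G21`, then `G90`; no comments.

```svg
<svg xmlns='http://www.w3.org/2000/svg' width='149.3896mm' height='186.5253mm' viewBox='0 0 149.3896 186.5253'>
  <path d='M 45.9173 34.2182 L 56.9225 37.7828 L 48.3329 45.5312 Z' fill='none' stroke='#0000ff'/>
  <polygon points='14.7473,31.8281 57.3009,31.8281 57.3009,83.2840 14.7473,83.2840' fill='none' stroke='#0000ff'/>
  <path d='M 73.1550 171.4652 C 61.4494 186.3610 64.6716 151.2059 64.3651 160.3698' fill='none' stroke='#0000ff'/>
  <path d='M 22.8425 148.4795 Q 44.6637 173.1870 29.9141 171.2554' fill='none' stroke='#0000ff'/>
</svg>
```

G21
G90
G0 X45.9173 Y152.3071
M3 S506
G1 X56.9225 Y148.7425 F1463
G1 X48.3329 Y140.9941
G1 X45.9173 Y152.3071
M5
G0 X14.7473 Y154.6972
M3 S506
G1 X57.3009 Y154.6972 F1463
G1 X57.3009 Y103.2413
G1 X14.7473 Y103.2413
G1 X14.7473 Y154.6972
M5
G0 X73.1550 Y15.0601
M3 S506
G1 X68.4607 Y11.3462 F1463
G1 X65.7418 Y13.3528
G1 X64.4854 Y18.4583
G1 X64.1789 Y24.0416
G1 X64.3097 Y27.4811
G1 X64.3651 Y26.1555
M5
G0 X22.8425 Y38.0458
M3 S506
G1 X29.1004 Y30.5499 F1463
G1 X33.3265 Y24.5340
G1 X35.5210 Y19.9981
G1 X35.6837 Y16.9421
G1 X33.8148 Y15.3660
G1 X29.9141 Y15.2699
M5
G0 X0.0000 Y0.0000

1 u = 1 mm; y_m = 186.5253 − y.

[1] `<path>` regular polygon, #0000ff→score S506 F1463: (45.9173,152.3071) → (56.9225,148.7425) → (48.3329,140.9941) → (45.9173,152.3071) (closed)

[2] `<polygon>` rectangle, #0000ff→score S506 F1463: (14.7473,154.6972) → (57.3009,154.6972) → (57.3009,103.2413) → (14.7473,103.2413) → (14.7473,154.6972) (closed)

[3] `<path>` cubic bezier, #0000ff→score S506 F1463: (73.1550,15.0601) → (68.4607,11.3462) → (65.7418,13.3528) → (64.4854,18.4583) → (64.1789,24.0416) → (64.3097,27.4811) → (64.3651,26.1555)

[4] `<path>` quadratic bezier, #0000ff→score S506 F1463: (22.8425,38.0458) → (29.1004,30.5499) → (33.3265,24.5340) → (35.5210,19.9981) → (35.6837,16.9421) → (33.8148,15.3660) → (29.9141,15.2699)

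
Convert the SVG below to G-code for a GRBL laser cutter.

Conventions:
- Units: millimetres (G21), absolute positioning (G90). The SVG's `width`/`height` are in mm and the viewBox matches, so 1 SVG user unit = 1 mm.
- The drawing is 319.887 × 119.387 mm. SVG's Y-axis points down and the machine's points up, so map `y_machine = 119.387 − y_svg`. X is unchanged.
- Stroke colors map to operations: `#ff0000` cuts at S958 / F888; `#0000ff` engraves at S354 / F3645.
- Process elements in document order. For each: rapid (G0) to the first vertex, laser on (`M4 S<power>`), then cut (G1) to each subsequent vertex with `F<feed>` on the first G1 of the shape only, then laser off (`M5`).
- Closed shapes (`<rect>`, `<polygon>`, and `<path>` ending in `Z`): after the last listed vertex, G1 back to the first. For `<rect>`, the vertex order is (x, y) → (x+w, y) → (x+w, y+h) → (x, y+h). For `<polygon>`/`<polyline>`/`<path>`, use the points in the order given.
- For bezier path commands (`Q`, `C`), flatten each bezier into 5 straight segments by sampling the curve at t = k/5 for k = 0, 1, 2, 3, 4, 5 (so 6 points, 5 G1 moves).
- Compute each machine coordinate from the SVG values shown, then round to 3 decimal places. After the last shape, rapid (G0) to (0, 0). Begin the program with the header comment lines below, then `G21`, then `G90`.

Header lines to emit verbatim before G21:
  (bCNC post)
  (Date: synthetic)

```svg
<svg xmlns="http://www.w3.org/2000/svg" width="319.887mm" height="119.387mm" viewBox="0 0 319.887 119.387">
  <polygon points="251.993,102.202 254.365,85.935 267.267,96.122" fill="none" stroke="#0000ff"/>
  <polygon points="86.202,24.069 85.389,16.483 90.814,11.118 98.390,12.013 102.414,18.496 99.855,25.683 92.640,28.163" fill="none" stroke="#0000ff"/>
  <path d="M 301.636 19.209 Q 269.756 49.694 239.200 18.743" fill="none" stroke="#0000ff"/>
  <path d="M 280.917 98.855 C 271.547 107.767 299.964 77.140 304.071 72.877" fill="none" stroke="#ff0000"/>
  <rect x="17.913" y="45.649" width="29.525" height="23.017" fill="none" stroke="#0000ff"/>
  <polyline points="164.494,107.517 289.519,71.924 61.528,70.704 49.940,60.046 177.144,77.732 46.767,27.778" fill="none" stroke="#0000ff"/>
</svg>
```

1 u = 1 mm; y_m = 119.387 − y.

[1] `<polygon>` regular polygon, #0000ff→engrave S354 F3645: (251.993,17.185) → (254.365,33.452) → (267.267,23.265) → (251.993,17.185) (closed)

[2] `<polygon>` regular polygon, #0000ff→engrave S354 F3645: (86.202,95.318) → (85.389,102.904) → (90.814,108.269) → (98.390,107.374) → (102.414,100.891) → (99.855,93.704) → (92.640,91.224) → (86.202,95.318) (closed)

[3] `<path>` quadratic bezier, #0000ff→engrave S354 F3645: (301.636,100.178) → (288.937,90.441) → (276.344,85.620) → (263.857,85.713) → (251.475,90.721) → (239.200,100.644)

[4] `<path>` cubic bezier, #ff0000→cut S958 F888: (280.917,20.532) → (279.333,19.402) → (283.837,24.599) → (291.448,32.957) → (299.186,41.316) → (304.071,46.510)

[5] `<rect>` rectangle, #0000ff→engrave S354 F3645: (17.913,73.738) → (47.438,73.738) → (47.438,50.721) → (17.913,50.721) → (17.913,73.738) (closed)

[6] `<polyline>` open polyline, #0000ff→engrave S354 F3645: (164.494,11.870) → (289.519,47.463) → (61.528,48.683) → (49.940,59.341) → (177.144,41.655) → (46.767,91.609)

(bCNC post)
(Date: synthetic)
G21
G90
G0 X251.993 Y17.185
M4 S354
G1 X254.365 Y33.452 F3645
G1 X267.267 Y23.265
G1 X251.993 Y17.185
M5
G0 X86.202 Y95.318
M4 S354
G1 X85.389 Y102.904 F3645
G1 X90.814 Y108.269
G1 X98.390 Y107.374
G1 X102.414 Y100.891
G1 X99.855 Y93.704
G1 X92.640 Y91.224
G1 X86.202 Y95.318
M5
G0 X301.636 Y100.178
M4 S354
G1 X288.937 Y90.441 F3645
G1 X276.344 Y85.620
G1 X263.857 Y85.713
G1 X251.475 Y90.721
G1 X239.200 Y100.644
M5
G0 X280.917 Y20.532
M4 S958
G1 X279.333 Y19.402 F888
G1 X283.837 Y24.599
G1 X291.448 Y32.957
G1 X299.186 Y41.316
G1 X304.071 Y46.510
M5
G0 X17.913 Y73.738
M4 S354
G1 X47.438 Y73.738 F3645
G1 X47.438 Y50.721
G1 X17.913 Y50.721
G1 X17.913 Y73.738
M5
G0 X164.494 Y11.870
M4 S354
G1 X289.519 Y47.463 F3645
G1 X61.528 Y48.683
G1 X49.940 Y59.341
G1 X177.144 Y41.655
G1 X46.767 Y91.609
M5
G0 X0.000 Y0.000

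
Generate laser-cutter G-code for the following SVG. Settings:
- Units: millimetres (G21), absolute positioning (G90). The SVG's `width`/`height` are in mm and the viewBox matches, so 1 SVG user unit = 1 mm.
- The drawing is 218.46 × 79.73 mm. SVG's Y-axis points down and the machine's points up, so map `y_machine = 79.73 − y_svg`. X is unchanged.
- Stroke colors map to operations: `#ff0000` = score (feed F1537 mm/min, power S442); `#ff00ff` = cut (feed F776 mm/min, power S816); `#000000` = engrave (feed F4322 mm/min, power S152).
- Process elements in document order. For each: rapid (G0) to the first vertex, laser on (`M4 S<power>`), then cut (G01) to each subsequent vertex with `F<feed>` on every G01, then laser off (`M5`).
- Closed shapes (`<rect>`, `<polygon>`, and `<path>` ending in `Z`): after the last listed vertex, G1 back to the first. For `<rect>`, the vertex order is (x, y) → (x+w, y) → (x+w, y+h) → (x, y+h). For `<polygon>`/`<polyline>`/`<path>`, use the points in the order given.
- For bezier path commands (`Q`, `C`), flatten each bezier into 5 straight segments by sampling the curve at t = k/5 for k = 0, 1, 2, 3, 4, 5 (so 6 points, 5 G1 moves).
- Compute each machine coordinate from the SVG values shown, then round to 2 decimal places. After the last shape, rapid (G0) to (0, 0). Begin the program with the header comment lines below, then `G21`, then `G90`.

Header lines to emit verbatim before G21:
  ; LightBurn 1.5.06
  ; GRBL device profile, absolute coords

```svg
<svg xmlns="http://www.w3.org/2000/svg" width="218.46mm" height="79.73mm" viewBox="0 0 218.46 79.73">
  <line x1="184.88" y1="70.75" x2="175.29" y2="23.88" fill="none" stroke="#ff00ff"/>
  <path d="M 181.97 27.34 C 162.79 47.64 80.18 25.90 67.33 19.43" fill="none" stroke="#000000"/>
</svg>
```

viewBox `0 0 218.46 79.73` with mm width/height → 1 unit = 1 mm. Flip: y_m = 79.73 − y_svg.

**Shape 1** — `<line>` line segment, stroke `#ff00ff` → cut (S816, F776). Machine vertices: (184.88,8.98) → (175.29,55.85). Open path.

**Shape 2** — `<path>` cubic bezier, stroke `#000000` → engrave (S152, F4322). Control points (SVG): P0=(181.97,27.34), P1=(162.79,47.64), P2=(80.18,25.90), P3=(67.33,19.43); sampled at t=k/5. Machine vertices: (181.97,52.39) → (163.92,44.80) → (137.03,44.54) → (107.71,48.87) → (82.35,55.04) → (67.33,60.30). Open path.

; LightBurn 1.5.06
; GRBL device profile, absolute coords
G21
G90
G0 X184.88 Y8.98
M4 S816
G01 X175.29 Y55.85 F776
M5
G0 X181.97 Y52.39
M4 S152
G01 X163.92 Y44.80 F4322
G01 X137.03 Y44.54 F4322
G01 X107.71 Y48.87 F4322
G01 X82.35 Y55.04 F4322
G01 X67.33 Y60.30 F4322
M5
G0 X0.00 Y0.00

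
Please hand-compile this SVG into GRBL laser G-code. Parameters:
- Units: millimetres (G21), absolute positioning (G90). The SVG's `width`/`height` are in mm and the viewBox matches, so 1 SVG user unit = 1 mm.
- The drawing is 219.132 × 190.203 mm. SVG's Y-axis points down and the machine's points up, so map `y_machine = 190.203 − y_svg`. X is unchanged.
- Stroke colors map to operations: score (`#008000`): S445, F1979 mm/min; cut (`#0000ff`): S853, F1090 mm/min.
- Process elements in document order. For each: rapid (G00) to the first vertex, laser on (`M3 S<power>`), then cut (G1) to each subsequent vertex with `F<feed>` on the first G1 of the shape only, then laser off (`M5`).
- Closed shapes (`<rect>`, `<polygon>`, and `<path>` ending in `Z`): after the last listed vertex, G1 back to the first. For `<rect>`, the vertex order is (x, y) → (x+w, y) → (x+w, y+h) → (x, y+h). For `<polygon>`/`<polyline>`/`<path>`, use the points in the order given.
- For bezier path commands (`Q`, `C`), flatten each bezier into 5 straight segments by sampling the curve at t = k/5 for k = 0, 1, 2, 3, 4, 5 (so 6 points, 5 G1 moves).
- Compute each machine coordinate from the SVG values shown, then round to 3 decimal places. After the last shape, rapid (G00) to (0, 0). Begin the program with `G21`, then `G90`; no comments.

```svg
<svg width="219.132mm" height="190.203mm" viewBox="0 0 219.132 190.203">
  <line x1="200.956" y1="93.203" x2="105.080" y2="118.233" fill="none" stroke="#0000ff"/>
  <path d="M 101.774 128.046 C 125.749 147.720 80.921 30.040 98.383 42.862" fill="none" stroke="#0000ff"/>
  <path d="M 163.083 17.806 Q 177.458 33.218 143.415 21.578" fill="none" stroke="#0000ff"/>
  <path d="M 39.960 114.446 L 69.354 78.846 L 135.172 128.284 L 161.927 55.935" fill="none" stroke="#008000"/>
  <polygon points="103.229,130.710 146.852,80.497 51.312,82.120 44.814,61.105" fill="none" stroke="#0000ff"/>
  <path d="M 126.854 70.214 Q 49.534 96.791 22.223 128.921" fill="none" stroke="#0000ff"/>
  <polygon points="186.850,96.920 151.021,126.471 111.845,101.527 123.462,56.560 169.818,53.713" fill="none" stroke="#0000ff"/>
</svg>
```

1 u = 1 mm; y_m = 190.203 − y.

[1] `<line>` line segment, #0000ff→cut S853 F1090: (200.956,97.000) → (105.080,71.970)

[2] `<path>` cubic bezier, #0000ff→cut S853 F1090: (101.774,62.157) → (108.951,64.692) → (105.909,87.335) → (98.938,117.229) → (94.332,141.517) → (98.383,147.341)

[3] `<path>` quadratic bezier, #0000ff→cut S853 F1090: (163.083,172.397) → (166.896,167.314) → (166.836,164.396) → (162.903,163.641) → (155.095,165.051) → (143.415,168.625)

[4] `<path>` open polyline, #008000→score S445 F1979: (39.960,75.757) → (69.354,111.357) → (135.172,61.919) → (161.927,134.268)

[5] `<polygon>` closed polygon, #0000ff→cut S853 F1090: (103.229,59.493) → (146.852,109.706) → (51.312,108.083) → (44.814,129.098) → (103.229,59.493) (closed)

[6] `<path>` quadratic bezier, #0000ff→cut S853 F1090: (126.854,119.989) → (97.926,109.136) → (72.999,97.839) → (52.073,86.098) → (35.148,73.912) → (22.223,61.282)

[7] `<polygon>` regular polygon, #0000ff→cut S853 F1090: (186.850,93.283) → (151.021,63.732) → (111.845,88.676) → (123.462,133.643) → (169.818,136.490) → (186.850,93.283) (closed)

G21
G90
G00 X200.956 Y97.000
M3 S853
G1 X105.080 Y71.970 F1090
M5
G00 X101.774 Y62.157
M3 S853
G1 X108.951 Y64.692 F1090
G1 X105.909 Y87.335
G1 X98.938 Y117.229
G1 X94.332 Y141.517
G1 X98.383 Y147.341
M5
G00 X163.083 Y172.397
M3 S853
G1 X166.896 Y167.314 F1090
G1 X166.836 Y164.396
G1 X162.903 Y163.641
G1 X155.095 Y165.051
G1 X143.415 Y168.625
M5
G00 X39.960 Y75.757
M3 S445
G1 X69.354 Y111.357 F1979
G1 X135.172 Y61.919
G1 X161.927 Y134.268
M5
G00 X103.229 Y59.493
M3 S853
G1 X146.852 Y109.706 F1090
G1 X51.312 Y108.083
G1 X44.814 Y129.098
G1 X103.229 Y59.493
M5
G00 X126.854 Y119.989
M3 S853
G1 X97.926 Y109.136 F1090
G1 X72.999 Y97.839
G1 X52.073 Y86.098
G1 X35.148 Y73.912
G1 X22.223 Y61.282
M5
G00 X186.850 Y93.283
M3 S853
G1 X151.021 Y63.732 F1090
G1 X111.845 Y88.676
G1 X123.462 Y133.643
G1 X169.818 Y136.490
G1 X186.850 Y93.283
M5
G00 X0.000 Y0.000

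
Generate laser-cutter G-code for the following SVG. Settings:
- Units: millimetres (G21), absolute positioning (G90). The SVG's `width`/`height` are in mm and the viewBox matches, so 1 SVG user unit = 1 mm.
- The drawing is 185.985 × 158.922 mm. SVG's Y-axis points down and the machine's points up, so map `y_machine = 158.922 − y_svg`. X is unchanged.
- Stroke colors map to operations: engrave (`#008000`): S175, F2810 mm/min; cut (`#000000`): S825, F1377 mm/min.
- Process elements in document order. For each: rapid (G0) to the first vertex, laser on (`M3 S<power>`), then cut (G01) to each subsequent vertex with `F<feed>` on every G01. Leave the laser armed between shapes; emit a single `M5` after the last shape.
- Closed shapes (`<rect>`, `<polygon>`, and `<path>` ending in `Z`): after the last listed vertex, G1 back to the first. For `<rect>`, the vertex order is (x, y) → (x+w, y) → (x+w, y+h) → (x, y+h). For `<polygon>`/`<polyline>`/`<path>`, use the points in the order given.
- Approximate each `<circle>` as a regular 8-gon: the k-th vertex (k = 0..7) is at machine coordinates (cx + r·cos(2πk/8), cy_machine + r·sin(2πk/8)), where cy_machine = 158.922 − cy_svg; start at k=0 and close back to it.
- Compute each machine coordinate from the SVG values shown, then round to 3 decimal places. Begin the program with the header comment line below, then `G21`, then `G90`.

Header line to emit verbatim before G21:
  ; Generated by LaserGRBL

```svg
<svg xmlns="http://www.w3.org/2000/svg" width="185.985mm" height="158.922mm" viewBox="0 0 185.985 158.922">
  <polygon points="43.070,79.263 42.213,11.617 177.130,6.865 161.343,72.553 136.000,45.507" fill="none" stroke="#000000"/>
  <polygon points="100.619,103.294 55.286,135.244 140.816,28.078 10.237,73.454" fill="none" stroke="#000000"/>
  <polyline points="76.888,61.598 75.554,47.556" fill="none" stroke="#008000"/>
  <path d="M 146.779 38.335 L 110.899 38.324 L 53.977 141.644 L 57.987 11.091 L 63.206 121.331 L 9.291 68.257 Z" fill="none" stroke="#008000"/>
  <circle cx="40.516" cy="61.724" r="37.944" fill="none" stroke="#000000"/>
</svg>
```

1 u = 1 mm; y_m = 158.922 − y.

[1] `<polygon>` closed polygon, #000000→cut S825 F1377: (43.070,79.659) → (42.213,147.305) → (177.130,152.057) → (161.343,86.369) → (136.000,113.415) → (43.070,79.659) (closed)

[2] `<polygon>` closed polygon, #000000→cut S825 F1377: (100.619,55.628) → (55.286,23.678) → (140.816,130.844) → (10.237,85.468) → (100.619,55.628) (closed)

[3] `<polyline>` line segment, #008000→engrave S175 F2810: (76.888,97.324) → (75.554,111.366)

[4] `<path>` closed polygon, #008000→engrave S175 F2810: (146.779,120.587) → (110.899,120.598) → (53.977,17.278) → (57.987,147.831) → (63.206,37.591) → (9.291,90.665) → (146.779,120.587) (closed)

[5] `<circle>` circle, #000000→cut S825 F1377: (78.460,97.198) → (67.346,124.028) → (40.516,135.142) → (13.686,124.028) → (2.572,97.198) → (13.686,70.368) → (40.516,59.254) → (67.346,70.368) → (78.460,97.198) (closed)

; Generated by LaserGRBL
G21
G90
G0 X43.070 Y79.659
M3 S825
G01 X42.213 Y147.305 F1377
G01 X177.130 Y152.057 F1377
G01 X161.343 Y86.369 F1377
G01 X136.000 Y113.415 F1377
G01 X43.070 Y79.659 F1377
G0 X100.619 Y55.628
M3 S825
G01 X55.286 Y23.678 F1377
G01 X140.816 Y130.844 F1377
G01 X10.237 Y85.468 F1377
G01 X100.619 Y55.628 F1377
G0 X76.888 Y97.324
M3 S175
G01 X75.554 Y111.366 F2810
G0 X146.779 Y120.587
M3 S175
G01 X110.899 Y120.598 F2810
G01 X53.977 Y17.278 F2810
G01 X57.987 Y147.831 F2810
G01 X63.206 Y37.591 F2810
G01 X9.291 Y90.665 F2810
G01 X146.779 Y120.587 F2810
G0 X78.460 Y97.198
M3 S825
G01 X67.346 Y124.028 F1377
G01 X40.516 Y135.142 F1377
G01 X13.686 Y124.028 F1377
G01 X2.572 Y97.198 F1377
G01 X13.686 Y70.368 F1377
G01 X40.516 Y59.254 F1377
G01 X67.346 Y70.368 F1377
G01 X78.460 Y97.198 F1377
M5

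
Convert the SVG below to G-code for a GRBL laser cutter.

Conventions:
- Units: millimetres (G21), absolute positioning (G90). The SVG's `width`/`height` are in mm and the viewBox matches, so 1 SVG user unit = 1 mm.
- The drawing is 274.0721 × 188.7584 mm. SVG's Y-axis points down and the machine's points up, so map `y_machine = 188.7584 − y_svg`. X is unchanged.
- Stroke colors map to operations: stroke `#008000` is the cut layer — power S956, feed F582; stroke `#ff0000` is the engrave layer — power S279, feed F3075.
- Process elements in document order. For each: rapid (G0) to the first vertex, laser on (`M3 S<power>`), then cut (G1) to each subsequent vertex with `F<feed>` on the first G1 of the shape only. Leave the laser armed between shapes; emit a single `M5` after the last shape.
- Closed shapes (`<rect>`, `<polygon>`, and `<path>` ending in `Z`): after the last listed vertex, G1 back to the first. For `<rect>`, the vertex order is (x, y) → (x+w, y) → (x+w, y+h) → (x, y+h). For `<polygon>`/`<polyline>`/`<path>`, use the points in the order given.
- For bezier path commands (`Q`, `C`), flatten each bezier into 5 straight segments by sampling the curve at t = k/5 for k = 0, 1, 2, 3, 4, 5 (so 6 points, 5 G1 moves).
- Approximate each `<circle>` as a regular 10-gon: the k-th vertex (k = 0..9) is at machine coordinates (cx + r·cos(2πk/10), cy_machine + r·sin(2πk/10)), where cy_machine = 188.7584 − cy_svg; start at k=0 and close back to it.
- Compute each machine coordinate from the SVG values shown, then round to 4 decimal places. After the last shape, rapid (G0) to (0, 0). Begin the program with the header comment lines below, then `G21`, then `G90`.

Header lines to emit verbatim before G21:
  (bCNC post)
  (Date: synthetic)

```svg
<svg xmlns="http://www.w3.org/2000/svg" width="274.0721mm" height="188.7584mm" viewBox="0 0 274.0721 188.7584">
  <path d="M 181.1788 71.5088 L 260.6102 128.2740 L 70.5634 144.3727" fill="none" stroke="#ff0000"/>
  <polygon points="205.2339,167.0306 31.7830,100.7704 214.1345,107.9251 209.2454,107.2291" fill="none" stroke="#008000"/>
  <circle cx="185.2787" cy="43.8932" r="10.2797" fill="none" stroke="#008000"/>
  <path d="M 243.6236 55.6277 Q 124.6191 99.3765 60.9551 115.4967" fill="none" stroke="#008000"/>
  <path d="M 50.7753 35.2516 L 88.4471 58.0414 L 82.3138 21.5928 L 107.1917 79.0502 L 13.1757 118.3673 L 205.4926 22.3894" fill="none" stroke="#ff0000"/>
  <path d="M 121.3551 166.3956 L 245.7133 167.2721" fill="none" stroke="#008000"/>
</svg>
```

Since the viewBox matches the mm dimensions, user units are millimetres directly. The only transform is the Y-flip y_m = 188.7584 − y_svg.

Shape 1 is a open polyline drawn with `<path>`. Its stroke #ff0000 means engrave at S279, F3075. After flipping Y the toolpath is (181.1788,117.2496) → (260.6102,60.4844) → (70.5634,44.3857).

Shape 2 is a closed polygon drawn with `<polygon>`. Its stroke #008000 means cut at S956, F582. After flipping Y the toolpath is (205.2339,21.7278) → (31.7830,87.9880) → (214.1345,80.8333) → (209.2454,81.5293) → (205.2339,21.7278), returning to the start.

Shape 3 is a circle drawn with `<circle>`. Its stroke #008000 means cut at S956, F582. After flipping Y the toolpath is (195.5584,144.8652) → (193.5952,150.9075) → (188.4553,154.6418) → (182.1021,154.6418) → (176.9622,150.9075) → (174.9990,144.8652) → (176.9622,138.8229) → (182.1021,135.0886) → (188.4553,135.0886) → (193.5952,138.8229) → (195.5584,144.8652), returning to the start.

Shape 4 is a quadratic bezier drawn with `<path>`. Its stroke #008000 means cut at S956, F582. After flipping Y the toolpath is (243.6236,133.1307) → (198.2354,116.7363) → (157.2745,102.5522) → (120.7408,90.5784) → (88.6343,80.8149) → (60.9551,73.2617).

Shape 5 is a open polyline drawn with `<path>`. Its stroke #ff0000 means engrave at S279, F3075. After flipping Y the toolpath is (50.7753,153.5068) → (88.4471,130.7170) → (82.3138,167.1656) → (107.1917,109.7082) → (13.1757,70.3911) → (205.4926,166.3690).

Shape 6 is a line segment drawn with `<path>`. Its stroke #008000 means cut at S956, F582. After flipping Y the toolpath is (121.3551,22.3628) → (245.7133,21.4863).

(bCNC post)
(Date: synthetic)
G21
G90
G0 X181.1788 Y117.2496
M3 S279
G1 X260.6102 Y60.4844 F3075
G1 X70.5634 Y44.3857
G0 X205.2339 Y21.7278
M3 S956
G1 X31.7830 Y87.9880 F582
G1 X214.1345 Y80.8333
G1 X209.2454 Y81.5293
G1 X205.2339 Y21.7278
G0 X195.5584 Y144.8652
M3 S956
G1 X193.5952 Y150.9075 F582
G1 X188.4553 Y154.6418
G1 X182.1021 Y154.6418
G1 X176.9622 Y150.9075
G1 X174.9990 Y144.8652
G1 X176.9622 Y138.8229
G1 X182.1021 Y135.0886
G1 X188.4553 Y135.0886
G1 X193.5952 Y138.8229
G1 X195.5584 Y144.8652
G0 X243.6236 Y133.1307
M3 S956
G1 X198.2354 Y116.7363 F582
G1 X157.2745 Y102.5522
G1 X120.7408 Y90.5784
G1 X88.6343 Y80.8149
G1 X60.9551 Y73.2617
G0 X50.7753 Y153.5068
M3 S279
G1 X88.4471 Y130.7170 F3075
G1 X82.3138 Y167.1656
G1 X107.1917 Y109.7082
G1 X13.1757 Y70.3911
G1 X205.4926 Y166.3690
G0 X121.3551 Y22.3628
M3 S956
G1 X245.7133 Y21.4863 F582
M5
G0 X0.0000 Y0.0000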